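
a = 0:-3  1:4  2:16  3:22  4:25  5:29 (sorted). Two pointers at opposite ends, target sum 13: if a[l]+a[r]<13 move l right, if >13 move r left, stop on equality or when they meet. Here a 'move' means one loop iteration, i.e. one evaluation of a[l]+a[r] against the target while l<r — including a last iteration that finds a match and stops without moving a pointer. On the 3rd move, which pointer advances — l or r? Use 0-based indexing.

r

[0,5] -3+29=26 >13 → r--
[0,4] -3+25=22 >13 → r--
[0,3] -3+22=19 >13 → r--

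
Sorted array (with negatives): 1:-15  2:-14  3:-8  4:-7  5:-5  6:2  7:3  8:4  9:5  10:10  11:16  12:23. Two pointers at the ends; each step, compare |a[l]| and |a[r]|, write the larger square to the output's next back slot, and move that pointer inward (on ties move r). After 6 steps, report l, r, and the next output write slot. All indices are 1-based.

[1,12] |-15|<=|23| out[12]=529 → r--
[1,11] |-15|<=|16| out[11]=256 → r--
[1,10] |-15|>|10| out[10]=225 → l++
[2,10] |-14|>|10| out[9]=196 → l++
[3,10] |-8|<=|10| out[8]=100 → r--
[3,9] |-8|>|5| out[7]=64 → l++

l=4, r=9, next write slot=6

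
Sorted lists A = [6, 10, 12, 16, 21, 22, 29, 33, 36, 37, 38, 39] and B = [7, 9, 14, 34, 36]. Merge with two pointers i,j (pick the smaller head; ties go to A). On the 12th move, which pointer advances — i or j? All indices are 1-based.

j

i=1 j=1: A[i]=6<=B[j]=7 take 6, i++
i=2 j=1: A[i]=10>B[j]=7 take 7, j++
i=2 j=2: A[i]=10>B[j]=9 take 9, j++
i=2 j=3: A[i]=10<=B[j]=14 take 10, i++
i=3 j=3: A[i]=12<=B[j]=14 take 12, i++
i=4 j=3: A[i]=16>B[j]=14 take 14, j++
i=4 j=4: A[i]=16<=B[j]=34 take 16, i++
i=5 j=4: A[i]=21<=B[j]=34 take 21, i++
i=6 j=4: A[i]=22<=B[j]=34 take 22, i++
i=7 j=4: A[i]=29<=B[j]=34 take 29, i++
i=8 j=4: A[i]=33<=B[j]=34 take 33, i++
i=9 j=4: A[i]=36>B[j]=34 take 34, j++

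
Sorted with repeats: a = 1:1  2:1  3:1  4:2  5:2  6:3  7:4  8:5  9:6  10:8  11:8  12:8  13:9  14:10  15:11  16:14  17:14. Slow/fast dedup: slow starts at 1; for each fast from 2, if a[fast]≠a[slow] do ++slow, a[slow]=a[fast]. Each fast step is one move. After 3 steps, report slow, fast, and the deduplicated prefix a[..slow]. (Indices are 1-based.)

slow=2, fast=5, prefix=[1, 2]

slow=1 fast=2: a[fast]=1=a[slow] dup, fast++
slow=1 fast=3: a[fast]=1=a[slow] dup, fast++
slow=1 fast=4: a[fast]=2≠a[slow]=1 write a[2]=2, slow++,fast++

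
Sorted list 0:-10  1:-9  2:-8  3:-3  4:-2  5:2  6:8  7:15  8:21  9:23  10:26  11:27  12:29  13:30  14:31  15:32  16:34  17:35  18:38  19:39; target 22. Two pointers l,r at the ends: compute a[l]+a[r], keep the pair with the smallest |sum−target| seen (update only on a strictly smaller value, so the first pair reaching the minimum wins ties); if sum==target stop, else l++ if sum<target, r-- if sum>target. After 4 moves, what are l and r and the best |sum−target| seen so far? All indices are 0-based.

[0,19] -10+39=29 d=7 * → r--
[0,18] -10+38=28 d=6 * → r--
[0,17] -10+35=25 d=3 * → r--
[0,16] -10+34=24 d=2 * → r--

l=0, r=15, best |Δ|=2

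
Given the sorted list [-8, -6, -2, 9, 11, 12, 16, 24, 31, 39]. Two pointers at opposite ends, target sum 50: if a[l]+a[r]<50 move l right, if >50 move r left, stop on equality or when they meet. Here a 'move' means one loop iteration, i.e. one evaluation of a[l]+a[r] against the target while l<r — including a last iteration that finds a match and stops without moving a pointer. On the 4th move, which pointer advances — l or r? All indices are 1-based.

l

l=1 r=10: -8+39=31 <50, l++
l=2 r=10: -6+39=33 <50, l++
l=3 r=10: -2+39=37 <50, l++
l=4 r=10: 9+39=48 <50, l++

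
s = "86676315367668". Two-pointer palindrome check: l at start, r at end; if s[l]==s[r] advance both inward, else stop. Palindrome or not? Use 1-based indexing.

not a palindrome (mismatch at 7,8)

l=1 r=14: '8'=='8', l++,r--
l=2 r=13: '6'=='6', l++,r--
l=3 r=12: '6'=='6', l++,r--
l=4 r=11: '7'=='7', l++,r--
l=5 r=10: '6'=='6', l++,r--
l=6 r=9: '3'=='3', l++,r--
l=7 r=8: '1'!='5', stop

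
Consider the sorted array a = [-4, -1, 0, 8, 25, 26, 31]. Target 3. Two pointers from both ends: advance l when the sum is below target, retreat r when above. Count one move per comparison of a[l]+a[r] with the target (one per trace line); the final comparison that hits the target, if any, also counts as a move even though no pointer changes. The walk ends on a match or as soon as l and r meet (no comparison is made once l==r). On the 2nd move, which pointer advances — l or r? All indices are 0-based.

r

[0,6] -4+31=27 >3 → r--
[0,5] -4+26=22 >3 → r--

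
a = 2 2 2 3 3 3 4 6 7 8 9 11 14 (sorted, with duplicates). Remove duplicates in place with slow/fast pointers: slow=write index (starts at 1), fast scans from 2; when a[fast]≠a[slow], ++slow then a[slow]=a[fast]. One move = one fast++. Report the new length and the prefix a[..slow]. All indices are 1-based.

slow=1 fast=2: a[fast]=2=a[slow] dup, fast++
slow=1 fast=3: a[fast]=2=a[slow] dup, fast++
slow=1 fast=4: a[fast]=3≠a[slow]=2 write a[2]=3, slow++,fast++
slow=2 fast=5: a[fast]=3=a[slow] dup, fast++
slow=2 fast=6: a[fast]=3=a[slow] dup, fast++
slow=2 fast=7: a[fast]=4≠a[slow]=3 write a[3]=4, slow++,fast++
slow=3 fast=8: a[fast]=6≠a[slow]=4 write a[4]=6, slow++,fast++
slow=4 fast=9: a[fast]=7≠a[slow]=6 write a[5]=7, slow++,fast++
slow=5 fast=10: a[fast]=8≠a[slow]=7 write a[6]=8, slow++,fast++
slow=6 fast=11: a[fast]=9≠a[slow]=8 write a[7]=9, slow++,fast++
slow=7 fast=12: a[fast]=11≠a[slow]=9 write a[8]=11, slow++,fast++
slow=8 fast=13: a[fast]=14≠a[slow]=11 write a[9]=14, slow++,fast++

length 9; prefix = [2, 3, 4, 6, 7, 8, 9, 11, 14]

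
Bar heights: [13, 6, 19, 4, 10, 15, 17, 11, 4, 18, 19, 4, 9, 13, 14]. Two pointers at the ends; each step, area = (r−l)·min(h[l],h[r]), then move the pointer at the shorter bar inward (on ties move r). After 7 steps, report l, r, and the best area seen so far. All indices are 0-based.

l=0 r=14: min(13,14)*14=182 best=182 *, l++
l=1 r=14: min(6,14)*13=78 best=182, l++
l=2 r=14: min(19,14)*12=168 best=182, r--
l=2 r=13: min(19,13)*11=143 best=182, r--
l=2 r=12: min(19,9)*10=90 best=182, r--
l=2 r=11: min(19,4)*9=36 best=182, r--
l=2 r=10: min(19,19)*8=152 best=182, r--

l=2, r=9, best area=182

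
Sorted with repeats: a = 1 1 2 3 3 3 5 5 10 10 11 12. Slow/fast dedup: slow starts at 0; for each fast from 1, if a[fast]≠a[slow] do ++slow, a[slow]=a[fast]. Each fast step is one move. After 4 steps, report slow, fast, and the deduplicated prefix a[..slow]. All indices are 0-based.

(s=0,f=1) a[fast]=1=a[slow] dup → fast++
(s=0,f=2) a[fast]=2≠a[slow]=1 write a[1]=2 → slow++,fast++
(s=1,f=3) a[fast]=3≠a[slow]=2 write a[2]=3 → slow++,fast++
(s=2,f=4) a[fast]=3=a[slow] dup → fast++

slow=2, fast=5, prefix=[1, 2, 3]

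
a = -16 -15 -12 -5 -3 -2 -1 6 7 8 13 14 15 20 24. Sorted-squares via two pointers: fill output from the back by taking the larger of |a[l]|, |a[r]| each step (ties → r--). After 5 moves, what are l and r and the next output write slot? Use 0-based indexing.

l=2, r=11, next write slot=9

[0,14] |-16|<=|24| out[14]=576 → r--
[0,13] |-16|<=|20| out[13]=400 → r--
[0,12] |-16|>|15| out[12]=256 → l++
[1,12] |-15|<=|15| out[11]=225 → r--
[1,11] |-15|>|14| out[10]=225 → l++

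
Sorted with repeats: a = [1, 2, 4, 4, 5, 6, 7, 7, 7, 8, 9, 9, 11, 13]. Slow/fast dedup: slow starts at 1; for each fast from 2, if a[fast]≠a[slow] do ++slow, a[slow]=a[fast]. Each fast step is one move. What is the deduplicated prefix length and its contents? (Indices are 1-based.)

slow=1 fast=2: a[fast]=2≠a[slow]=1 write a[2]=2, slow++,fast++
slow=2 fast=3: a[fast]=4≠a[slow]=2 write a[3]=4, slow++,fast++
slow=3 fast=4: a[fast]=4=a[slow] dup, fast++
slow=3 fast=5: a[fast]=5≠a[slow]=4 write a[4]=5, slow++,fast++
slow=4 fast=6: a[fast]=6≠a[slow]=5 write a[5]=6, slow++,fast++
slow=5 fast=7: a[fast]=7≠a[slow]=6 write a[6]=7, slow++,fast++
slow=6 fast=8: a[fast]=7=a[slow] dup, fast++
slow=6 fast=9: a[fast]=7=a[slow] dup, fast++
slow=6 fast=10: a[fast]=8≠a[slow]=7 write a[7]=8, slow++,fast++
slow=7 fast=11: a[fast]=9≠a[slow]=8 write a[8]=9, slow++,fast++
slow=8 fast=12: a[fast]=9=a[slow] dup, fast++
slow=8 fast=13: a[fast]=11≠a[slow]=9 write a[9]=11, slow++,fast++
slow=9 fast=14: a[fast]=13≠a[slow]=11 write a[10]=13, slow++,fast++

length 10; prefix = [1, 2, 4, 5, 6, 7, 8, 9, 11, 13]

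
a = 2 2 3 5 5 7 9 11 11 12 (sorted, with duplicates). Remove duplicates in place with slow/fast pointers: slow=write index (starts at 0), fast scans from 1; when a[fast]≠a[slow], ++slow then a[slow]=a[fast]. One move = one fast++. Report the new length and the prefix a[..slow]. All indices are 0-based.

length 7; prefix = [2, 3, 5, 7, 9, 11, 12]

slow=0 fast=1: a[fast]=2=a[slow] dup, fast++
slow=0 fast=2: a[fast]=3≠a[slow]=2 write a[1]=3, slow++,fast++
slow=1 fast=3: a[fast]=5≠a[slow]=3 write a[2]=5, slow++,fast++
slow=2 fast=4: a[fast]=5=a[slow] dup, fast++
slow=2 fast=5: a[fast]=7≠a[slow]=5 write a[3]=7, slow++,fast++
slow=3 fast=6: a[fast]=9≠a[slow]=7 write a[4]=9, slow++,fast++
slow=4 fast=7: a[fast]=11≠a[slow]=9 write a[5]=11, slow++,fast++
slow=5 fast=8: a[fast]=11=a[slow] dup, fast++
slow=5 fast=9: a[fast]=12≠a[slow]=11 write a[6]=12, slow++,fast++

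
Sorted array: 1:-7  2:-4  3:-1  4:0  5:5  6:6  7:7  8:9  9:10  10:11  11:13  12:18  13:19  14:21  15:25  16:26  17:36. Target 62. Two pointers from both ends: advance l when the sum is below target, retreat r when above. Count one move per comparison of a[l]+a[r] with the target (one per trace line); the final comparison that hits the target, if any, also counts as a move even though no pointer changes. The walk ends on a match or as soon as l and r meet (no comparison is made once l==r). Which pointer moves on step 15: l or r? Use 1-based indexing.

l

[1,17] -7+36=29 <62 → l++
[2,17] -4+36=32 <62 → l++
[3,17] -1+36=35 <62 → l++
[4,17] 0+36=36 <62 → l++
[5,17] 5+36=41 <62 → l++
[6,17] 6+36=42 <62 → l++
[7,17] 7+36=43 <62 → l++
[8,17] 9+36=45 <62 → l++
[9,17] 10+36=46 <62 → l++
[10,17] 11+36=47 <62 → l++
[11,17] 13+36=49 <62 → l++
[12,17] 18+36=54 <62 → l++
[13,17] 19+36=55 <62 → l++
[14,17] 21+36=57 <62 → l++
[15,17] 25+36=61 <62 → l++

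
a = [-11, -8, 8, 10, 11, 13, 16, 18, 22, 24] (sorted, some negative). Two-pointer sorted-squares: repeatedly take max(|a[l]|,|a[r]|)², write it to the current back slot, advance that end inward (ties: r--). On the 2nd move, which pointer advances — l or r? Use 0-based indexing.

r

l=0 r=9: |-11|<=|24| out[9]=576, r--
l=0 r=8: |-11|<=|22| out[8]=484, r--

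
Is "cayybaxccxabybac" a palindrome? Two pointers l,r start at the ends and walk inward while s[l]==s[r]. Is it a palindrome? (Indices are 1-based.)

not a palindrome (mismatch at 3,14)

[1,16] 'c'=='c' → l++,r--
[2,15] 'a'=='a' → l++,r--
[3,14] 'y'!='b' → stop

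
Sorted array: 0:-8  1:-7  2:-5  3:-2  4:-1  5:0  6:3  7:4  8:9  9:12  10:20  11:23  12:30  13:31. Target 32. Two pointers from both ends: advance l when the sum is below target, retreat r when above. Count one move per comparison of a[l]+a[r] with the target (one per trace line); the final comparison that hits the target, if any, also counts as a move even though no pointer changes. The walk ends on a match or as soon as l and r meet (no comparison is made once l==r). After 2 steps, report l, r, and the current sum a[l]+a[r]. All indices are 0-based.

l=2, r=13, sum=26

l=0 r=13: -8+31=23 <32, l++
l=1 r=13: -7+31=24 <32, l++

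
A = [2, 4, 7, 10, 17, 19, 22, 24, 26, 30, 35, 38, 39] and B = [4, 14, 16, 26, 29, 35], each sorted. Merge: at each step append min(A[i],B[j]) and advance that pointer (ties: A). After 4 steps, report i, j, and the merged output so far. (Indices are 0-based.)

i=3, j=1, merged so far=[2, 4, 4, 7]

[i=0,j=0] A[i]=2<=B[j]=4 take 2 → i++
[i=1,j=0] A[i]=4<=B[j]=4 take 4 → i++
[i=2,j=0] A[i]=7>B[j]=4 take 4 → j++
[i=2,j=1] A[i]=7<=B[j]=14 take 7 → i++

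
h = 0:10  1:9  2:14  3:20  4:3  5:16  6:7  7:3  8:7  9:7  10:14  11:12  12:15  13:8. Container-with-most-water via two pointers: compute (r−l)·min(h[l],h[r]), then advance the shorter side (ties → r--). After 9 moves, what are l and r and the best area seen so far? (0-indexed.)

[0,13] min(10,8)*13=104 best=104 * → r--
[0,12] min(10,15)*12=120 best=120 * → l++
[1,12] min(9,15)*11=99 best=120 → l++
[2,12] min(14,15)*10=140 best=140 * → l++
[3,12] min(20,15)*9=135 best=140 → r--
[3,11] min(20,12)*8=96 best=140 → r--
[3,10] min(20,14)*7=98 best=140 → r--
[3,9] min(20,7)*6=42 best=140 → r--
[3,8] min(20,7)*5=35 best=140 → r--

l=3, r=7, best area=140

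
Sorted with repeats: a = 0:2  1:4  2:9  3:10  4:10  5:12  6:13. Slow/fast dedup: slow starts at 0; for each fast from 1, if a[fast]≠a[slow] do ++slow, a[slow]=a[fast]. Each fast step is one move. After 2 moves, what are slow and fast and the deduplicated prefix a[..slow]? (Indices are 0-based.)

slow=0 fast=1: a[fast]=4≠a[slow]=2 write a[1]=4, slow++,fast++
slow=1 fast=2: a[fast]=9≠a[slow]=4 write a[2]=9, slow++,fast++

slow=2, fast=3, prefix=[2, 4, 9]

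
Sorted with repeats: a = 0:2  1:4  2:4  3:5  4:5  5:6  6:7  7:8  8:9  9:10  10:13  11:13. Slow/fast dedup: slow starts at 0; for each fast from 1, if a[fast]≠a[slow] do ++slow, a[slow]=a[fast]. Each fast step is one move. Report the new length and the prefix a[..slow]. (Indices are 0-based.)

length 9; prefix = [2, 4, 5, 6, 7, 8, 9, 10, 13]

(s=0,f=1) a[fast]=4≠a[slow]=2 write a[1]=4 → slow++,fast++
(s=1,f=2) a[fast]=4=a[slow] dup → fast++
(s=1,f=3) a[fast]=5≠a[slow]=4 write a[2]=5 → slow++,fast++
(s=2,f=4) a[fast]=5=a[slow] dup → fast++
(s=2,f=5) a[fast]=6≠a[slow]=5 write a[3]=6 → slow++,fast++
(s=3,f=6) a[fast]=7≠a[slow]=6 write a[4]=7 → slow++,fast++
(s=4,f=7) a[fast]=8≠a[slow]=7 write a[5]=8 → slow++,fast++
(s=5,f=8) a[fast]=9≠a[slow]=8 write a[6]=9 → slow++,fast++
(s=6,f=9) a[fast]=10≠a[slow]=9 write a[7]=10 → slow++,fast++
(s=7,f=10) a[fast]=13≠a[slow]=10 write a[8]=13 → slow++,fast++
(s=8,f=11) a[fast]=13=a[slow] dup → fast++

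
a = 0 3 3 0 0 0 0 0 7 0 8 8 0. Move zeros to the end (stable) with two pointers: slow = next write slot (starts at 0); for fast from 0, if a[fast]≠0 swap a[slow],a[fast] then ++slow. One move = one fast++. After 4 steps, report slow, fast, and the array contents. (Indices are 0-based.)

slow=0 fast=0: a[fast]=0, fast++
slow=0 fast=1: a[fast]=3≠0 swap→a[0]=3, slow++,fast++
slow=1 fast=2: a[fast]=3≠0 swap→a[1]=3, slow++,fast++
slow=2 fast=3: a[fast]=0, fast++

slow=2, fast=4, a=[3, 3, 0, 0, 0, 0, 0, 0, 7, 0, 8, 8, 0]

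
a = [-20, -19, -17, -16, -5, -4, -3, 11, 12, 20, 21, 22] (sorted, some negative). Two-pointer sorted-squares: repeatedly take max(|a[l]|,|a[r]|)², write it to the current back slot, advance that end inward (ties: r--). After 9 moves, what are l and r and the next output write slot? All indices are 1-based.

l=5, r=7, next write slot=3

l=1 r=12: |-20|<=|22| out[12]=484, r--
l=1 r=11: |-20|<=|21| out[11]=441, r--
l=1 r=10: |-20|<=|20| out[10]=400, r--
l=1 r=9: |-20|>|12| out[9]=400, l++
l=2 r=9: |-19|>|12| out[8]=361, l++
l=3 r=9: |-17|>|12| out[7]=289, l++
l=4 r=9: |-16|>|12| out[6]=256, l++
l=5 r=9: |-5|<=|12| out[5]=144, r--
l=5 r=8: |-5|<=|11| out[4]=121, r--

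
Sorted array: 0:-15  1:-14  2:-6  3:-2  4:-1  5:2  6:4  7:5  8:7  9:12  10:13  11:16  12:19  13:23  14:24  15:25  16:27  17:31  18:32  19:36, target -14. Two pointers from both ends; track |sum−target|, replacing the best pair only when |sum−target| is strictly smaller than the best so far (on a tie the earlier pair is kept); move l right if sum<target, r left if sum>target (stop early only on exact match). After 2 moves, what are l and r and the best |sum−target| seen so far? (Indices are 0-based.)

[0,19] -15+36=21 d=35 * → r--
[0,18] -15+32=17 d=31 * → r--

l=0, r=17, best |Δ|=31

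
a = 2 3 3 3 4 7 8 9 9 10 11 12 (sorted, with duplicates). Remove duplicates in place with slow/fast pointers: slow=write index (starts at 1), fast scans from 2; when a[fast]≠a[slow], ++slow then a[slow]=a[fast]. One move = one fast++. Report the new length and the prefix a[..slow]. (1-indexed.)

length 9; prefix = [2, 3, 4, 7, 8, 9, 10, 11, 12]

(s=1,f=2) a[fast]=3≠a[slow]=2 write a[2]=3 → slow++,fast++
(s=2,f=3) a[fast]=3=a[slow] dup → fast++
(s=2,f=4) a[fast]=3=a[slow] dup → fast++
(s=2,f=5) a[fast]=4≠a[slow]=3 write a[3]=4 → slow++,fast++
(s=3,f=6) a[fast]=7≠a[slow]=4 write a[4]=7 → slow++,fast++
(s=4,f=7) a[fast]=8≠a[slow]=7 write a[5]=8 → slow++,fast++
(s=5,f=8) a[fast]=9≠a[slow]=8 write a[6]=9 → slow++,fast++
(s=6,f=9) a[fast]=9=a[slow] dup → fast++
(s=6,f=10) a[fast]=10≠a[slow]=9 write a[7]=10 → slow++,fast++
(s=7,f=11) a[fast]=11≠a[slow]=10 write a[8]=11 → slow++,fast++
(s=8,f=12) a[fast]=12≠a[slow]=11 write a[9]=12 → slow++,fast++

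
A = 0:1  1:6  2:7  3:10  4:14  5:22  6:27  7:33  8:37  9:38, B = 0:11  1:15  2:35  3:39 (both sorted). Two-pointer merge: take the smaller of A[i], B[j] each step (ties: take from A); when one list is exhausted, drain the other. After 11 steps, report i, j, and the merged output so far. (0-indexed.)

i=8, j=3, merged so far=[1, 6, 7, 10, 11, 14, 15, 22, 27, 33, 35]

[i=0,j=0] A[i]=1<=B[j]=11 take 1 → i++
[i=1,j=0] A[i]=6<=B[j]=11 take 6 → i++
[i=2,j=0] A[i]=7<=B[j]=11 take 7 → i++
[i=3,j=0] A[i]=10<=B[j]=11 take 10 → i++
[i=4,j=0] A[i]=14>B[j]=11 take 11 → j++
[i=4,j=1] A[i]=14<=B[j]=15 take 14 → i++
[i=5,j=1] A[i]=22>B[j]=15 take 15 → j++
[i=5,j=2] A[i]=22<=B[j]=35 take 22 → i++
[i=6,j=2] A[i]=27<=B[j]=35 take 27 → i++
[i=7,j=2] A[i]=33<=B[j]=35 take 33 → i++
[i=8,j=2] A[i]=37>B[j]=35 take 35 → j++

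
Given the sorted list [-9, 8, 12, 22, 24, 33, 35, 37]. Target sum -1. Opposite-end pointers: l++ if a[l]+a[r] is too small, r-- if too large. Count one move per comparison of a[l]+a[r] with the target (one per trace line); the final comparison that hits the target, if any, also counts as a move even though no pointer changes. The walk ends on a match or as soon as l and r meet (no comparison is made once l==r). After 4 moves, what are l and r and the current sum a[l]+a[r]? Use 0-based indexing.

l=0, r=3, sum=13

[0,7] -9+37=28 >-1 → r--
[0,6] -9+35=26 >-1 → r--
[0,5] -9+33=24 >-1 → r--
[0,4] -9+24=15 >-1 → r--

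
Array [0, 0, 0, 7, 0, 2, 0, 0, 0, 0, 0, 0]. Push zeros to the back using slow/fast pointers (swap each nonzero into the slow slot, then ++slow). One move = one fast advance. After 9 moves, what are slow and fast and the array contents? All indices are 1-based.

slow=3, fast=10, a=[7, 2, 0, 0, 0, 0, 0, 0, 0, 0, 0, 0]

(s=1,f=1) a[fast]=0 → fast++
(s=1,f=2) a[fast]=0 → fast++
(s=1,f=3) a[fast]=0 → fast++
(s=1,f=4) a[fast]=7≠0 swap→a[1]=7 → slow++,fast++
(s=2,f=5) a[fast]=0 → fast++
(s=2,f=6) a[fast]=2≠0 swap→a[2]=2 → slow++,fast++
(s=3,f=7) a[fast]=0 → fast++
(s=3,f=8) a[fast]=0 → fast++
(s=3,f=9) a[fast]=0 → fast++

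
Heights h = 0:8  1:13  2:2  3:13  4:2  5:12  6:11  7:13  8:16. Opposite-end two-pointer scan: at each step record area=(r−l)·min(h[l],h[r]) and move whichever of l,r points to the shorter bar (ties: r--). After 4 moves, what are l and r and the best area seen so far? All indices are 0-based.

[0,8] min(8,16)*8=64 best=64 * → l++
[1,8] min(13,16)*7=91 best=91 * → l++
[2,8] min(2,16)*6=12 best=91 → l++
[3,8] min(13,16)*5=65 best=91 → l++

l=4, r=8, best area=91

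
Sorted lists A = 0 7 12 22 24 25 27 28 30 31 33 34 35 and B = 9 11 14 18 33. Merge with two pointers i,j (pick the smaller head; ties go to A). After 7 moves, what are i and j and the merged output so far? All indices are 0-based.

i=3, j=4, merged so far=[0, 7, 9, 11, 12, 14, 18]

i=0 j=0: A[i]=0<=B[j]=9 take 0, i++
i=1 j=0: A[i]=7<=B[j]=9 take 7, i++
i=2 j=0: A[i]=12>B[j]=9 take 9, j++
i=2 j=1: A[i]=12>B[j]=11 take 11, j++
i=2 j=2: A[i]=12<=B[j]=14 take 12, i++
i=3 j=2: A[i]=22>B[j]=14 take 14, j++
i=3 j=3: A[i]=22>B[j]=18 take 18, j++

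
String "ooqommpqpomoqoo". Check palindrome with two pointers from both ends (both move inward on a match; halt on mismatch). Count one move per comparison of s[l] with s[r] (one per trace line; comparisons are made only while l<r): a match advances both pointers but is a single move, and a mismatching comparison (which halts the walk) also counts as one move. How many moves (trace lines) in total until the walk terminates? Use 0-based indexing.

l=0 r=14: 'o'=='o', l++,r--
l=1 r=13: 'o'=='o', l++,r--
l=2 r=12: 'q'=='q', l++,r--
l=3 r=11: 'o'=='o', l++,r--
l=4 r=10: 'm'=='m', l++,r--
l=5 r=9: 'm'!='o', stop

6 moves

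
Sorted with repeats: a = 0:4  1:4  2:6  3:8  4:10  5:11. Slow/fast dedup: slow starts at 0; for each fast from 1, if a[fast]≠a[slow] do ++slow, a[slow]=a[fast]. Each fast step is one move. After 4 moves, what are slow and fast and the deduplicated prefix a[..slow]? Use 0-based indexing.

slow=3, fast=5, prefix=[4, 6, 8, 10]

slow=0 fast=1: a[fast]=4=a[slow] dup, fast++
slow=0 fast=2: a[fast]=6≠a[slow]=4 write a[1]=6, slow++,fast++
slow=1 fast=3: a[fast]=8≠a[slow]=6 write a[2]=8, slow++,fast++
slow=2 fast=4: a[fast]=10≠a[slow]=8 write a[3]=10, slow++,fast++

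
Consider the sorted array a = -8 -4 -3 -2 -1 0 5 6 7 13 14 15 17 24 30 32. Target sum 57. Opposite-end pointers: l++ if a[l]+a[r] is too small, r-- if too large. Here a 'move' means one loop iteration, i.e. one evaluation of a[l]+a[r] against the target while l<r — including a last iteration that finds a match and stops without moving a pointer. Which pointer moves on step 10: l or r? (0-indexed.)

l

l=0 r=15: -8+32=24 <57, l++
l=1 r=15: -4+32=28 <57, l++
l=2 r=15: -3+32=29 <57, l++
l=3 r=15: -2+32=30 <57, l++
l=4 r=15: -1+32=31 <57, l++
l=5 r=15: 0+32=32 <57, l++
l=6 r=15: 5+32=37 <57, l++
l=7 r=15: 6+32=38 <57, l++
l=8 r=15: 7+32=39 <57, l++
l=9 r=15: 13+32=45 <57, l++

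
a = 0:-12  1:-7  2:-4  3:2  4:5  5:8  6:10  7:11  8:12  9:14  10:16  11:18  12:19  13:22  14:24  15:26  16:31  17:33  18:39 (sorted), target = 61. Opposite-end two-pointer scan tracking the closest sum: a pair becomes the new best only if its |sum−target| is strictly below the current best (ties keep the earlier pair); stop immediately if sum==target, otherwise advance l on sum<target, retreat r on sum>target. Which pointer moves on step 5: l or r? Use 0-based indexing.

l

[0,18] -12+39=27 d=34 * → l++
[1,18] -7+39=32 d=29 * → l++
[2,18] -4+39=35 d=26 * → l++
[3,18] 2+39=41 d=20 * → l++
[4,18] 5+39=44 d=17 * → l++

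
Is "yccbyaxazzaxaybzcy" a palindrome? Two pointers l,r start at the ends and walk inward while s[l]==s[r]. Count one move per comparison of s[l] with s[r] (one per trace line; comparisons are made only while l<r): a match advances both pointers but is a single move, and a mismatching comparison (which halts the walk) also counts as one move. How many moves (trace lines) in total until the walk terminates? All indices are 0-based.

3 moves

[0,17] 'y'=='y' → l++,r--
[1,16] 'c'=='c' → l++,r--
[2,15] 'c'!='z' → stop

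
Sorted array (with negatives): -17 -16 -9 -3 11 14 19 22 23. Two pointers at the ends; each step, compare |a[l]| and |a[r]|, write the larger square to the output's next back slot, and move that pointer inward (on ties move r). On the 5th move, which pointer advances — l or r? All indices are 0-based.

l

l=0 r=8: |-17|<=|23| out[8]=529, r--
l=0 r=7: |-17|<=|22| out[7]=484, r--
l=0 r=6: |-17|<=|19| out[6]=361, r--
l=0 r=5: |-17|>|14| out[5]=289, l++
l=1 r=5: |-16|>|14| out[4]=256, l++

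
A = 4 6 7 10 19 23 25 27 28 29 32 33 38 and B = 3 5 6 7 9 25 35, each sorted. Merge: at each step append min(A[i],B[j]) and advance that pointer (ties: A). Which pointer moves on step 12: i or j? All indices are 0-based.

i

[i=0,j=0] A[i]=4>B[j]=3 take 3 → j++
[i=0,j=1] A[i]=4<=B[j]=5 take 4 → i++
[i=1,j=1] A[i]=6>B[j]=5 take 5 → j++
[i=1,j=2] A[i]=6<=B[j]=6 take 6 → i++
[i=2,j=2] A[i]=7>B[j]=6 take 6 → j++
[i=2,j=3] A[i]=7<=B[j]=7 take 7 → i++
[i=3,j=3] A[i]=10>B[j]=7 take 7 → j++
[i=3,j=4] A[i]=10>B[j]=9 take 9 → j++
[i=3,j=5] A[i]=10<=B[j]=25 take 10 → i++
[i=4,j=5] A[i]=19<=B[j]=25 take 19 → i++
[i=5,j=5] A[i]=23<=B[j]=25 take 23 → i++
[i=6,j=5] A[i]=25<=B[j]=25 take 25 → i++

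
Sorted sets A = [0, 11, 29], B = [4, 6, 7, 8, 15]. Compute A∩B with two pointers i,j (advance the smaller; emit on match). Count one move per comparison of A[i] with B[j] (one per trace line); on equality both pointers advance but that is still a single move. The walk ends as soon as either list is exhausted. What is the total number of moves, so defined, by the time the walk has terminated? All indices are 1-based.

7 moves

i=1 j=1: 0<4, i++
i=2 j=1: 11>4, j++
i=2 j=2: 11>6, j++
i=2 j=3: 11>7, j++
i=2 j=4: 11>8, j++
i=2 j=5: 11<15, i++
i=3 j=5: 29>15, j++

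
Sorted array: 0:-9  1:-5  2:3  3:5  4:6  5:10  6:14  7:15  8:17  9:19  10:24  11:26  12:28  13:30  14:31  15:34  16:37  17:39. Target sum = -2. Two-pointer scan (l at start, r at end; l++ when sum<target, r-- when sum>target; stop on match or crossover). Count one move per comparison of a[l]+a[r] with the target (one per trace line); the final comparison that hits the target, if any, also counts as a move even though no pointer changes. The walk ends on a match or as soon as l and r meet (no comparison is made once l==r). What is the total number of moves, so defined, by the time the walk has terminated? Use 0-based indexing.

l=0 r=17: -9+39=30 >-2, r--
l=0 r=16: -9+37=28 >-2, r--
l=0 r=15: -9+34=25 >-2, r--
l=0 r=14: -9+31=22 >-2, r--
l=0 r=13: -9+30=21 >-2, r--
l=0 r=12: -9+28=19 >-2, r--
l=0 r=11: -9+26=17 >-2, r--
l=0 r=10: -9+24=15 >-2, r--
l=0 r=9: -9+19=10 >-2, r--
l=0 r=8: -9+17=8 >-2, r--
l=0 r=7: -9+15=6 >-2, r--
l=0 r=6: -9+14=5 >-2, r--
l=0 r=5: -9+10=1 >-2, r--
l=0 r=4: -9+6=-3 <-2, l++
l=1 r=4: -5+6=1 >-2, r--
l=1 r=3: -5+5=0 >-2, r--
l=1 r=2: -5+3=-2, found

17 moves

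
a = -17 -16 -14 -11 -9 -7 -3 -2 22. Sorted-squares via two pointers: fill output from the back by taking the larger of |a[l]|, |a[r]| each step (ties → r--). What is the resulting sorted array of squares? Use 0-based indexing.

[0,8] |-17|<=|22| out[8]=484 → r--
[0,7] |-17|>|-2| out[7]=289 → l++
[1,7] |-16|>|-2| out[6]=256 → l++
[2,7] |-14|>|-2| out[5]=196 → l++
[3,7] |-11|>|-2| out[4]=121 → l++
[4,7] |-9|>|-2| out[3]=81 → l++
[5,7] |-7|>|-2| out[2]=49 → l++
[6,7] |-3|>|-2| out[1]=9 → l++
[7,7] |-2|<=|-2| out[0]=4 → r--

[4, 9, 49, 81, 121, 196, 256, 289, 484]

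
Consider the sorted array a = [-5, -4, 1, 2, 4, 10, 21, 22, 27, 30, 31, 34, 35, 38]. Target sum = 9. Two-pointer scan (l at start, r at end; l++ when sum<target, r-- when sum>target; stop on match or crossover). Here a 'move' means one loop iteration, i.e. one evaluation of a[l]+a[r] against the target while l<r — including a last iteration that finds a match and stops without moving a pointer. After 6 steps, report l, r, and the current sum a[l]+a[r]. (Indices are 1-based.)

l=1 r=14: -5+38=33 >9, r--
l=1 r=13: -5+35=30 >9, r--
l=1 r=12: -5+34=29 >9, r--
l=1 r=11: -5+31=26 >9, r--
l=1 r=10: -5+30=25 >9, r--
l=1 r=9: -5+27=22 >9, r--

l=1, r=8, sum=17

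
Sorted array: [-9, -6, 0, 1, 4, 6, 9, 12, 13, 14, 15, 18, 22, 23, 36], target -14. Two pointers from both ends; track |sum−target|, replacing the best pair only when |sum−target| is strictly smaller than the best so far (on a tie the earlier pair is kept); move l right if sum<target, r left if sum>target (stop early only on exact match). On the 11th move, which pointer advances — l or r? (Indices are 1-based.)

r

[1,15] -9+36=27 d=41 * → r--
[1,14] -9+23=14 d=28 * → r--
[1,13] -9+22=13 d=27 * → r--
[1,12] -9+18=9 d=23 * → r--
[1,11] -9+15=6 d=20 * → r--
[1,10] -9+14=5 d=19 * → r--
[1,9] -9+13=4 d=18 * → r--
[1,8] -9+12=3 d=17 * → r--
[1,7] -9+9=0 d=14 * → r--
[1,6] -9+6=-3 d=11 * → r--
[1,5] -9+4=-5 d=9 * → r--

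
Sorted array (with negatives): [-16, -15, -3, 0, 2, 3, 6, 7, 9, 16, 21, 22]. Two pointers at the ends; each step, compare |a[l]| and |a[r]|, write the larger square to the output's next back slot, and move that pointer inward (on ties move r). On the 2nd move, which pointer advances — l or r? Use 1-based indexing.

r

[1,12] |-16|<=|22| out[12]=484 → r--
[1,11] |-16|<=|21| out[11]=441 → r--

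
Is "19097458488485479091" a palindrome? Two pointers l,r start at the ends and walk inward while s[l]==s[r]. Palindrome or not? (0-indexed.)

palindrome

l=0 r=19: '1'=='1', l++,r--
l=1 r=18: '9'=='9', l++,r--
l=2 r=17: '0'=='0', l++,r--
l=3 r=16: '9'=='9', l++,r--
l=4 r=15: '7'=='7', l++,r--
l=5 r=14: '4'=='4', l++,r--
l=6 r=13: '5'=='5', l++,r--
l=7 r=12: '8'=='8', l++,r--
l=8 r=11: '4'=='4', l++,r--
l=9 r=10: '8'=='8', l++,r--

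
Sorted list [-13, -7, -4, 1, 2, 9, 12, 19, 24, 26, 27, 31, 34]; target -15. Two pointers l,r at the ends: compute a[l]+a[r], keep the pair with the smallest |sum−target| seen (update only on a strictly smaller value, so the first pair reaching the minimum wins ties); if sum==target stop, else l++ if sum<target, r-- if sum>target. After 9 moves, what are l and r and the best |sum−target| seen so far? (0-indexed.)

l=0 r=12: -13+34=21 d=36 *, r--
l=0 r=11: -13+31=18 d=33 *, r--
l=0 r=10: -13+27=14 d=29 *, r--
l=0 r=9: -13+26=13 d=28 *, r--
l=0 r=8: -13+24=11 d=26 *, r--
l=0 r=7: -13+19=6 d=21 *, r--
l=0 r=6: -13+12=-1 d=14 *, r--
l=0 r=5: -13+9=-4 d=11 *, r--
l=0 r=4: -13+2=-11 d=4 *, r--

l=0, r=3, best |Δ|=4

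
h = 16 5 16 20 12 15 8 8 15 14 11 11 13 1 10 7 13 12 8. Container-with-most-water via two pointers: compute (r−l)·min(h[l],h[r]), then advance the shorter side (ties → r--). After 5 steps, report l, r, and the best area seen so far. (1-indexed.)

l=1, r=14, best area=208

[1,19] min(16,8)*18=144 best=144 * → r--
[1,18] min(16,12)*17=204 best=204 * → r--
[1,17] min(16,13)*16=208 best=208 * → r--
[1,16] min(16,7)*15=105 best=208 → r--
[1,15] min(16,10)*14=140 best=208 → r--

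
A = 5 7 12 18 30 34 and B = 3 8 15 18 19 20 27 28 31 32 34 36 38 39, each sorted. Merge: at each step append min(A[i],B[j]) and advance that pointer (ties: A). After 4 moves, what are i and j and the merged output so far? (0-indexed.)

i=2, j=2, merged so far=[3, 5, 7, 8]

[i=0,j=0] A[i]=5>B[j]=3 take 3 → j++
[i=0,j=1] A[i]=5<=B[j]=8 take 5 → i++
[i=1,j=1] A[i]=7<=B[j]=8 take 7 → i++
[i=2,j=1] A[i]=12>B[j]=8 take 8 → j++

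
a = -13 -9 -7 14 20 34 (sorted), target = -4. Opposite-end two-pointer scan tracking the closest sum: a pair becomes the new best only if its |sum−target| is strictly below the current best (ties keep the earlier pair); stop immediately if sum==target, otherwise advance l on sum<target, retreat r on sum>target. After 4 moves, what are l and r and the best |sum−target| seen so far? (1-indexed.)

l=2, r=3, best |Δ|=5

l=1 r=6: -13+34=21 d=25 *, r--
l=1 r=5: -13+20=7 d=11 *, r--
l=1 r=4: -13+14=1 d=5 *, r--
l=1 r=3: -13+-7=-20 d=16, l++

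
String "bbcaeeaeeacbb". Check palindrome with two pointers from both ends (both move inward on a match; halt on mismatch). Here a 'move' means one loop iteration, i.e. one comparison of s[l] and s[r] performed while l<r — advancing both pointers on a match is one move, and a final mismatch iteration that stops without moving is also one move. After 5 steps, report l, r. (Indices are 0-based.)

[0,12] 'b'=='b' → l++,r--
[1,11] 'b'=='b' → l++,r--
[2,10] 'c'=='c' → l++,r--
[3,9] 'a'=='a' → l++,r--
[4,8] 'e'=='e' → l++,r--

l=5, r=7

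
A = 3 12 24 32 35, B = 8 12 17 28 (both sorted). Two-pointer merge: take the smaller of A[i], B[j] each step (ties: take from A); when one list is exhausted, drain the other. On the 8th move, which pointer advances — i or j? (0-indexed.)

[i=0,j=0] A[i]=3<=B[j]=8 take 3 → i++
[i=1,j=0] A[i]=12>B[j]=8 take 8 → j++
[i=1,j=1] A[i]=12<=B[j]=12 take 12 → i++
[i=2,j=1] A[i]=24>B[j]=12 take 12 → j++
[i=2,j=2] A[i]=24>B[j]=17 take 17 → j++
[i=2,j=3] A[i]=24<=B[j]=28 take 24 → i++
[i=3,j=3] A[i]=32>B[j]=28 take 28 → j++
[i=3,j=4] B done, take A[i]=32 → i++

i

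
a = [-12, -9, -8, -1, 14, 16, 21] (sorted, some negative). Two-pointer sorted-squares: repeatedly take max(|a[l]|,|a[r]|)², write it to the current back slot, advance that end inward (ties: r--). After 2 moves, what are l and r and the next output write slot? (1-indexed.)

l=1, r=5, next write slot=5

[1,7] |-12|<=|21| out[7]=441 → r--
[1,6] |-12|<=|16| out[6]=256 → r--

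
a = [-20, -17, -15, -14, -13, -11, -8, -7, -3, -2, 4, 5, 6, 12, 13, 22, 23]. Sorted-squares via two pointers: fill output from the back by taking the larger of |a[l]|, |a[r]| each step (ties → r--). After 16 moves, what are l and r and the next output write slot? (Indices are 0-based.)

l=9, r=9, next write slot=0

l=0 r=16: |-20|<=|23| out[16]=529, r--
l=0 r=15: |-20|<=|22| out[15]=484, r--
l=0 r=14: |-20|>|13| out[14]=400, l++
l=1 r=14: |-17|>|13| out[13]=289, l++
l=2 r=14: |-15|>|13| out[12]=225, l++
l=3 r=14: |-14|>|13| out[11]=196, l++
l=4 r=14: |-13|<=|13| out[10]=169, r--
l=4 r=13: |-13|>|12| out[9]=169, l++
l=5 r=13: |-11|<=|12| out[8]=144, r--
l=5 r=12: |-11|>|6| out[7]=121, l++
l=6 r=12: |-8|>|6| out[6]=64, l++
l=7 r=12: |-7|>|6| out[5]=49, l++
l=8 r=12: |-3|<=|6| out[4]=36, r--
l=8 r=11: |-3|<=|5| out[3]=25, r--
l=8 r=10: |-3|<=|4| out[2]=16, r--
l=8 r=9: |-3|>|-2| out[1]=9, l++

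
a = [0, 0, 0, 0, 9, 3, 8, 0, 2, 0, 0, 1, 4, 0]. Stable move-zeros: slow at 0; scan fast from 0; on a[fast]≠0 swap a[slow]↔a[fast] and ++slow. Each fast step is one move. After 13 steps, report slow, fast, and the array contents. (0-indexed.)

slow=0 fast=0: a[fast]=0, fast++
slow=0 fast=1: a[fast]=0, fast++
slow=0 fast=2: a[fast]=0, fast++
slow=0 fast=3: a[fast]=0, fast++
slow=0 fast=4: a[fast]=9≠0 swap→a[0]=9, slow++,fast++
slow=1 fast=5: a[fast]=3≠0 swap→a[1]=3, slow++,fast++
slow=2 fast=6: a[fast]=8≠0 swap→a[2]=8, slow++,fast++
slow=3 fast=7: a[fast]=0, fast++
slow=3 fast=8: a[fast]=2≠0 swap→a[3]=2, slow++,fast++
slow=4 fast=9: a[fast]=0, fast++
slow=4 fast=10: a[fast]=0, fast++
slow=4 fast=11: a[fast]=1≠0 swap→a[4]=1, slow++,fast++
slow=5 fast=12: a[fast]=4≠0 swap→a[5]=4, slow++,fast++

slow=6, fast=13, a=[9, 3, 8, 2, 1, 4, 0, 0, 0, 0, 0, 0, 0, 0]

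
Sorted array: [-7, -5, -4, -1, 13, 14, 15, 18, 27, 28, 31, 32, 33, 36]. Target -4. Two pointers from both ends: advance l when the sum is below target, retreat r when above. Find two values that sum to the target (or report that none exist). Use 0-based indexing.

no pair

[0,13] -7+36=29 >-4 → r--
[0,12] -7+33=26 >-4 → r--
[0,11] -7+32=25 >-4 → r--
[0,10] -7+31=24 >-4 → r--
[0,9] -7+28=21 >-4 → r--
[0,8] -7+27=20 >-4 → r--
[0,7] -7+18=11 >-4 → r--
[0,6] -7+15=8 >-4 → r--
[0,5] -7+14=7 >-4 → r--
[0,4] -7+13=6 >-4 → r--
[0,3] -7+-1=-8 <-4 → l++
[1,3] -5+-1=-6 <-4 → l++
[2,3] -4+-1=-5 <-4 → l++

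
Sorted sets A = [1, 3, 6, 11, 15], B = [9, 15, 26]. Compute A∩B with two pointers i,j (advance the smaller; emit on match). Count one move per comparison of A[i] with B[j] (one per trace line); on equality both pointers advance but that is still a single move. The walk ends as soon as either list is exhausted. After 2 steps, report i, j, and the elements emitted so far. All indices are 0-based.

i=2, j=0, emitted=[]

[i=0,j=0] 1<9 → i++
[i=1,j=0] 3<9 → i++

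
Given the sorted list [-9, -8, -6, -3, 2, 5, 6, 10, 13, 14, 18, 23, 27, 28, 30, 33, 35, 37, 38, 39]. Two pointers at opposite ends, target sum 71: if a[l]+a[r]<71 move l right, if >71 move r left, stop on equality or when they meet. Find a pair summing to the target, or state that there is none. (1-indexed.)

[1,20] -9+39=30 <71 → l++
[2,20] -8+39=31 <71 → l++
[3,20] -6+39=33 <71 → l++
[4,20] -3+39=36 <71 → l++
[5,20] 2+39=41 <71 → l++
[6,20] 5+39=44 <71 → l++
[7,20] 6+39=45 <71 → l++
[8,20] 10+39=49 <71 → l++
[9,20] 13+39=52 <71 → l++
[10,20] 14+39=53 <71 → l++
[11,20] 18+39=57 <71 → l++
[12,20] 23+39=62 <71 → l++
[13,20] 27+39=66 <71 → l++
[14,20] 28+39=67 <71 → l++
[15,20] 30+39=69 <71 → l++
[16,20] 33+39=72 >71 → r--
[16,19] 33+38=71 → found

(33, 38)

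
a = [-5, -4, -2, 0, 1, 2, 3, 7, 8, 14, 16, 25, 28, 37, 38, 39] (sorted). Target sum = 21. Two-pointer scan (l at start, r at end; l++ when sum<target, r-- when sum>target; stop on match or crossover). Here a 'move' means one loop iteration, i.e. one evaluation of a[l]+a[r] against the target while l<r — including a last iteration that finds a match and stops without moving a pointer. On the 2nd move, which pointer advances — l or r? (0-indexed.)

l=0 r=15: -5+39=34 >21, r--
l=0 r=14: -5+38=33 >21, r--

r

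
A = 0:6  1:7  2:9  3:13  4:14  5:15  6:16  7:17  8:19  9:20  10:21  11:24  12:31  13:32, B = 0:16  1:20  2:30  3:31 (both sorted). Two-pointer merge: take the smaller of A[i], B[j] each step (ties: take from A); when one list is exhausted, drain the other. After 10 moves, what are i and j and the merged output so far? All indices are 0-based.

i=0 j=0: A[i]=6<=B[j]=16 take 6, i++
i=1 j=0: A[i]=7<=B[j]=16 take 7, i++
i=2 j=0: A[i]=9<=B[j]=16 take 9, i++
i=3 j=0: A[i]=13<=B[j]=16 take 13, i++
i=4 j=0: A[i]=14<=B[j]=16 take 14, i++
i=5 j=0: A[i]=15<=B[j]=16 take 15, i++
i=6 j=0: A[i]=16<=B[j]=16 take 16, i++
i=7 j=0: A[i]=17>B[j]=16 take 16, j++
i=7 j=1: A[i]=17<=B[j]=20 take 17, i++
i=8 j=1: A[i]=19<=B[j]=20 take 19, i++

i=9, j=1, merged so far=[6, 7, 9, 13, 14, 15, 16, 16, 17, 19]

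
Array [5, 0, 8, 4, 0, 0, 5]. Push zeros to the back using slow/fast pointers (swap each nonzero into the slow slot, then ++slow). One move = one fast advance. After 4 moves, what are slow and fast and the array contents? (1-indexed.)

slow=4, fast=5, a=[5, 8, 4, 0, 0, 0, 5]

slow=1 fast=1: a[fast]=5≠0 swap→a[1]=5, slow++,fast++
slow=2 fast=2: a[fast]=0, fast++
slow=2 fast=3: a[fast]=8≠0 swap→a[2]=8, slow++,fast++
slow=3 fast=4: a[fast]=4≠0 swap→a[3]=4, slow++,fast++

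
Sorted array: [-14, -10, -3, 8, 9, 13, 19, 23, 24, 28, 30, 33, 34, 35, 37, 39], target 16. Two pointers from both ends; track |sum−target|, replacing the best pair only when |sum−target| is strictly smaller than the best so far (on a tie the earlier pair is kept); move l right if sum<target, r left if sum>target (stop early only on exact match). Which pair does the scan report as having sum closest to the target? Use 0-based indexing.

l=0 r=15: -14+39=25 d=9 *, r--
l=0 r=14: -14+37=23 d=7 *, r--
l=0 r=13: -14+35=21 d=5 *, r--
l=0 r=12: -14+34=20 d=4 *, r--
l=0 r=11: -14+33=19 d=3 *, r--
l=0 r=10: -14+30=16 d=0 *, stop

pair (-14, 30) with sum 16 (|Δ|=0)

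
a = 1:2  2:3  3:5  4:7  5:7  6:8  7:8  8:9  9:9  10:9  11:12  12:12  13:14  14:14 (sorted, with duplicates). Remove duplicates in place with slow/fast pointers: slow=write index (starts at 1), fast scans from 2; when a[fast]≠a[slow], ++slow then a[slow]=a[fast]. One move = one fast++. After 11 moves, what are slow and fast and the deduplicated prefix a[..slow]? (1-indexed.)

slow=1 fast=2: a[fast]=3≠a[slow]=2 write a[2]=3, slow++,fast++
slow=2 fast=3: a[fast]=5≠a[slow]=3 write a[3]=5, slow++,fast++
slow=3 fast=4: a[fast]=7≠a[slow]=5 write a[4]=7, slow++,fast++
slow=4 fast=5: a[fast]=7=a[slow] dup, fast++
slow=4 fast=6: a[fast]=8≠a[slow]=7 write a[5]=8, slow++,fast++
slow=5 fast=7: a[fast]=8=a[slow] dup, fast++
slow=5 fast=8: a[fast]=9≠a[slow]=8 write a[6]=9, slow++,fast++
slow=6 fast=9: a[fast]=9=a[slow] dup, fast++
slow=6 fast=10: a[fast]=9=a[slow] dup, fast++
slow=6 fast=11: a[fast]=12≠a[slow]=9 write a[7]=12, slow++,fast++
slow=7 fast=12: a[fast]=12=a[slow] dup, fast++

slow=7, fast=13, prefix=[2, 3, 5, 7, 8, 9, 12]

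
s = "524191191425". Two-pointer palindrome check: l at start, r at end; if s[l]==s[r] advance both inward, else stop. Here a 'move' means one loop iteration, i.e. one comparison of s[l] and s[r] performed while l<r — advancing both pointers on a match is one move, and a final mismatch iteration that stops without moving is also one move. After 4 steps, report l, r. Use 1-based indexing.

l=5, r=8

[1,12] '5'=='5' → l++,r--
[2,11] '2'=='2' → l++,r--
[3,10] '4'=='4' → l++,r--
[4,9] '1'=='1' → l++,r--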